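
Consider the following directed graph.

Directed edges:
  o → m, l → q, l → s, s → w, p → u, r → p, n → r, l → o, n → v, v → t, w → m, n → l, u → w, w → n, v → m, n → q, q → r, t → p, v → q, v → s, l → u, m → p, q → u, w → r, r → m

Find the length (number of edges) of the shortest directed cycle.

For each vertex v, BFS finds the shortest path from v back to v.
The shortest such closed walk is n → v → s → w → n, length 4.

4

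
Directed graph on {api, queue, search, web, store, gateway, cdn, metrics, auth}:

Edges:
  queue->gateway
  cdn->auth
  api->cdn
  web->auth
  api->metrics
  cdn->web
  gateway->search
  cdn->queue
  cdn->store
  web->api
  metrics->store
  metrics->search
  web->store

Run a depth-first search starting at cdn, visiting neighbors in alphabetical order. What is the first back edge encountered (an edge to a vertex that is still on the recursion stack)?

DFS from cdn (visiting neighbors in alphabetical order); mark gray on enter, black on exit:
cdn gray
  auth gray
  auth black
  queue gray
    gateway gray
      search gray
      search black
    gateway black
  queue black
  store gray
  store black
  web gray
    api gray
      api→cdn: cdn is gray → back edge
First back edge: api → cdn.

api->cdn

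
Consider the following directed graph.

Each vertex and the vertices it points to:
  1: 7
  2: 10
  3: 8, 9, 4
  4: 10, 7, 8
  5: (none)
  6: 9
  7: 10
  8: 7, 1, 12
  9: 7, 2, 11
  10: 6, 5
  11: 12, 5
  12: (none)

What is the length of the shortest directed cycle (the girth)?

For each vertex v, BFS finds the shortest path from v back to v.
The shortest such closed walk is 9 → 7 → 10 → 6 → 9, length 4.

4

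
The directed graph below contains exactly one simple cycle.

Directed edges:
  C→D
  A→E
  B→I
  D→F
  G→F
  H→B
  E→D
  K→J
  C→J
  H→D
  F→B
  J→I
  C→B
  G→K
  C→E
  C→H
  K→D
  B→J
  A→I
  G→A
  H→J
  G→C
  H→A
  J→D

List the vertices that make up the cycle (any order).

B, D, F, J

DFS with gray/black marking from F:
F gray
  B gray
    I gray
    I black
    J gray
      J→I: I black — skip
      D gray
        D→F: F is gray → back edge
Back edge closes the cycle F → B → J → D → F; its vertices are {B, D, F, J}.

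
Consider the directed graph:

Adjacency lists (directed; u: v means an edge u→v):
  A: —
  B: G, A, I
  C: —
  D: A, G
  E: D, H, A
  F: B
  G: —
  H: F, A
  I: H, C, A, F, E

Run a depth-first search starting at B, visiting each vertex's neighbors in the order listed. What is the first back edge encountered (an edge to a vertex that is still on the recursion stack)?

DFS from B (visiting each vertex's neighbors in the order listed); mark gray on enter, black on exit:
B gray
  G gray
  G black
  A gray
  A black
  I gray
    H gray
      F gray
        F→B: B is gray → back edge
First back edge: F → B.

F->B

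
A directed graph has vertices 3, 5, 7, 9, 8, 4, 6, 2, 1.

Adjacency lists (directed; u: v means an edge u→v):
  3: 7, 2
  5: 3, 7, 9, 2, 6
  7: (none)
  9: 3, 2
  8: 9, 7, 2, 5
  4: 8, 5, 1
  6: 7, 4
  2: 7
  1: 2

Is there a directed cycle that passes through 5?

Yes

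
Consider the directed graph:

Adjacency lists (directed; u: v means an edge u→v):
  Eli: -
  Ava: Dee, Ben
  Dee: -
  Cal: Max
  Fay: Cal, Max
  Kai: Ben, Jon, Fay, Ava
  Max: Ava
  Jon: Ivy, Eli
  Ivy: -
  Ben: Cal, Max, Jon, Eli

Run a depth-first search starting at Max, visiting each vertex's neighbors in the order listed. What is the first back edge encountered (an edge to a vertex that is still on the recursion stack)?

DFS from Max (visiting each vertex's neighbors in the order listed); mark gray on enter, black on exit:
Max gray
  Ava gray
    Dee gray
    Dee black
    Ben gray
      Cal gray
        Cal→Max: Max is gray → back edge
First back edge: Cal → Max.

Cal→Max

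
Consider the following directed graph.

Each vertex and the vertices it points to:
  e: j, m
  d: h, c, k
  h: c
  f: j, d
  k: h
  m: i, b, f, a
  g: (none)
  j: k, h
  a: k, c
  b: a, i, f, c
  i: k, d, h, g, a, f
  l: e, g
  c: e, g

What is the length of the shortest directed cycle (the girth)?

For each vertex v, BFS finds the shortest path from v back to v.
The shortest such closed walk is e → m → b → c → e, length 4.

4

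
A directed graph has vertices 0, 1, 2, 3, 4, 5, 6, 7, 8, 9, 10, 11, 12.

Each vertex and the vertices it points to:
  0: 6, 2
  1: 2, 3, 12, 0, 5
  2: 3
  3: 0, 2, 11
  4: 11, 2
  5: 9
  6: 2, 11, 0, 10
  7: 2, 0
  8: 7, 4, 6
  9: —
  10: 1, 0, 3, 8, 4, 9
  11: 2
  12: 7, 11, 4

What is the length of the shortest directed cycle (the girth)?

For each vertex v, BFS finds the shortest path from v back to v.
The shortest such closed walk is 6 → 0 → 6, length 2.

2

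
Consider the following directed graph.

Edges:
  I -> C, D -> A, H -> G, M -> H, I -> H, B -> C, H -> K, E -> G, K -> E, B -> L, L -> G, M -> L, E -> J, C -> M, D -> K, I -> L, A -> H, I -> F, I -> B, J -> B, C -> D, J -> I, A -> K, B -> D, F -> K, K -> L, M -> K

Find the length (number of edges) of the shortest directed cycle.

For each vertex v, BFS finds the shortest path from v back to v.
The shortest such closed walk is E → J → I → H → K → E, length 5.

5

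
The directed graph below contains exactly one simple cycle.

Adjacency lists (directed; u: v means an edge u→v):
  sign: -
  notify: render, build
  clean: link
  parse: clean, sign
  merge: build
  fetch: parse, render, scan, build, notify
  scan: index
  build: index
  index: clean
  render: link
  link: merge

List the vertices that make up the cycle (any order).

link, build, clean, index, merge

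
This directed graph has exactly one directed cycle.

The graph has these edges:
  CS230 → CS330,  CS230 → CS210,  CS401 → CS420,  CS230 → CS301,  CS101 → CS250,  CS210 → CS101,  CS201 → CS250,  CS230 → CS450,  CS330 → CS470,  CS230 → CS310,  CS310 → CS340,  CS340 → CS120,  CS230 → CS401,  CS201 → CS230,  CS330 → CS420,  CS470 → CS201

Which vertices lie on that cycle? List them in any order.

CS201, CS230, CS330, CS470

DFS with gray/black marking from CS230:
CS230 gray
  CS310 gray
    CS340 gray
      CS120 gray
      CS120 black
    CS340 black
  CS310 black
  CS301 gray
  CS301 black
  CS401 gray
    CS420 gray
    CS420 black
  CS401 black
  CS210 gray
    CS101 gray
      CS250 gray
      CS250 black
    CS101 black
  CS210 black
  CS450 gray
  CS450 black
  CS330 gray
    CS330→CS420: CS420 black — skip
    CS470 gray
      CS201 gray
        CS201→CS230: CS230 is gray → back edge
Back edge closes the cycle CS230 → CS330 → CS470 → CS201 → CS230; its vertices are {CS201, CS230, CS330, CS470}.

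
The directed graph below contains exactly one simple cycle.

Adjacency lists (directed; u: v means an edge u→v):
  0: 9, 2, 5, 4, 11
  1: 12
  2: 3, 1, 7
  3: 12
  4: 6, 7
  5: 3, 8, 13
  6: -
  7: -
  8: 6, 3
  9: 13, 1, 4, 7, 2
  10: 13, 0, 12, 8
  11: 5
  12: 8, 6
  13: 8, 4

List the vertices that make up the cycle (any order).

3, 8, 12

DFS with gray/black marking from 3:
3 gray
  12 gray
    8 gray
      6 gray
      6 black
      8→3: 3 is gray → back edge
Back edge closes the cycle 3 → 12 → 8 → 3; its vertices are {3, 8, 12}.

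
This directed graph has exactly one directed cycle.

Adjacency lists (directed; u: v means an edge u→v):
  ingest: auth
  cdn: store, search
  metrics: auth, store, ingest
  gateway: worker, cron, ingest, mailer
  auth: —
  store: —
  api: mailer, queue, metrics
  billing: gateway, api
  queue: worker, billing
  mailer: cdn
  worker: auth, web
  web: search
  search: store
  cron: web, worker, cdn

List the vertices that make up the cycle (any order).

api, queue, billing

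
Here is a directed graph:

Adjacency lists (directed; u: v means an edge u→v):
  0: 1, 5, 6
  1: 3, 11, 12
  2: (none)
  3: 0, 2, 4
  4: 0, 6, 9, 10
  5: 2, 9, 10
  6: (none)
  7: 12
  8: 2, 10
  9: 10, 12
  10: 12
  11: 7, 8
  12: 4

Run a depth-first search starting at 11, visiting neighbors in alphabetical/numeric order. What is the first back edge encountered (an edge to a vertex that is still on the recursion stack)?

DFS from 11 (visiting neighbors in alphabetical/numeric order); mark gray on enter, black on exit:
11 gray
  7 gray
    12 gray
      4 gray
        0 gray
          1 gray
            3 gray
              3→0: 0 is gray → back edge
First back edge: 3 → 0.

3->0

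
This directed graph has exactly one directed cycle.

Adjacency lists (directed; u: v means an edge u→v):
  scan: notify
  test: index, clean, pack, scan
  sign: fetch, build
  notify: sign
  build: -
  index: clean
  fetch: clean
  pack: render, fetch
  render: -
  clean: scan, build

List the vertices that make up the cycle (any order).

scan, sign, clean, fetch, notify

DFS with gray/black marking from scan:
scan gray
  notify gray
    sign gray
      fetch gray
        clean gray
          clean→scan: scan is gray → back edge
Back edge closes the cycle scan → notify → sign → fetch → clean → scan; its vertices are {scan, sign, clean, fetch, notify}.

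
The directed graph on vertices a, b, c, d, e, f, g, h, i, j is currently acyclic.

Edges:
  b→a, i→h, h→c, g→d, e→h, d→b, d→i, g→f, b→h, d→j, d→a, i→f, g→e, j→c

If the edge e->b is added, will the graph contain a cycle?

No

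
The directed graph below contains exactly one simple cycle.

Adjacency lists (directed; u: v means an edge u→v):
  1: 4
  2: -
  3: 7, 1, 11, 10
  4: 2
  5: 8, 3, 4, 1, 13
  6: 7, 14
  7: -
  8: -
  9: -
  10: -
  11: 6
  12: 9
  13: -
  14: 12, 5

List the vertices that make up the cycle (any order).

3, 5, 6, 11, 14

DFS with gray/black marking from 14:
14 gray
  12 gray
    9 gray
    9 black
  12 black
  5 gray
    8 gray
    8 black
    3 gray
      7 gray
      7 black
      1 gray
        4 gray
          2 gray
          2 black
        4 black
      1 black
      11 gray
        6 gray
          6→7: 7 black — skip
          6→14: 14 is gray → back edge
Back edge closes the cycle 14 → 5 → 3 → 11 → 6 → 14; its vertices are {3, 5, 6, 11, 14}.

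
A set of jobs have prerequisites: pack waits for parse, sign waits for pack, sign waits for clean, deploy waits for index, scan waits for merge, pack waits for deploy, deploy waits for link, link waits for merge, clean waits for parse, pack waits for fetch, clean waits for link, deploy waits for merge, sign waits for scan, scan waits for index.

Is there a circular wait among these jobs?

No

DFS with white/gray/black marking, starting from fetch:
fetch gray
fetch black
deploy gray
  merge gray
  merge black
  index gray
  index black
  link gray
    link→merge: merge black — skip
  link black
deploy black
parse gray
parse black
pack gray
  pack→deploy: deploy black — skip
  pack→parse: parse black — skip
  pack→fetch: fetch black — skip
pack black
scan gray
  scan→index: index black — skip
  scan→merge: merge black — skip
scan black
clean gray
  clean→parse: parse black — skip
  clean→link: link black — skip
clean black
sign gray
  sign→scan: scan black — skip
  sign→pack: pack black — skip
  sign→clean: clean black — skip
sign black
Every edge goes to a white or black vertex — no back edge, so the graph is acyclic.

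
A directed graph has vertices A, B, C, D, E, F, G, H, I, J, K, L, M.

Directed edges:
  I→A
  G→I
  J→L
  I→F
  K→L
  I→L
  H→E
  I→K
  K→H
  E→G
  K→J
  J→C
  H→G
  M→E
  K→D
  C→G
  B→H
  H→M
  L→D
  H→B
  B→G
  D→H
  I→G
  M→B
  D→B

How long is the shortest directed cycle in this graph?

For each vertex v, BFS finds the shortest path from v back to v.
The shortest such closed walk is I → G → I, length 2.

2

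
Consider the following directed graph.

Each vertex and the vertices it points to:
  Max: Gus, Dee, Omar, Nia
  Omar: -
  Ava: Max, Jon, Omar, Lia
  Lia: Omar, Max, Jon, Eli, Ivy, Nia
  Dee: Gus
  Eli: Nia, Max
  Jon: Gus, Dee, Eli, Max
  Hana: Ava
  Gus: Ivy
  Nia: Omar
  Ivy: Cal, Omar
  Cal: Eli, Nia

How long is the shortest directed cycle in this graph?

5

For each vertex v, BFS finds the shortest path from v back to v.
The shortest such closed walk is Gus → Ivy → Cal → Eli → Max → Gus, length 5.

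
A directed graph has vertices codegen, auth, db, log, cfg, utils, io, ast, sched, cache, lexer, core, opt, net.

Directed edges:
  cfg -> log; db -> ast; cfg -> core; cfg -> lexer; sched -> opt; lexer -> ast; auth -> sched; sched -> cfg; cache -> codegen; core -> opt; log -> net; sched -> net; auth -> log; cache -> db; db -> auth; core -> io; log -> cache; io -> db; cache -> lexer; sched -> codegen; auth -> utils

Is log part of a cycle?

log is on a cycle iff log can reach itself via ≥1 edge.
log → cache → db → auth → log — yes.

Yes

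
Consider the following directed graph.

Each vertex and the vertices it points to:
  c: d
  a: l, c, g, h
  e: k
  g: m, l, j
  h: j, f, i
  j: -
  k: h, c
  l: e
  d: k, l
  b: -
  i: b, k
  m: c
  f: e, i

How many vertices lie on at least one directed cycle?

A vertex is on a directed cycle iff it belongs to a strongly connected component of size ≥ 2 (or has a self-loop).
The vertices on cycles are {c, d, e, f, h, i, k, l} — 8 in total.

8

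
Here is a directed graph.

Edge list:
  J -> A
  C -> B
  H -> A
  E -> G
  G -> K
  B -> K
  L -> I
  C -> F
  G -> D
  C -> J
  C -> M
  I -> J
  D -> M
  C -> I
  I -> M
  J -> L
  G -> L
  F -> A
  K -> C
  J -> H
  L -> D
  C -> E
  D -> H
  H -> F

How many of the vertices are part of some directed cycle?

8

A vertex is on a directed cycle iff it belongs to a strongly connected component of size ≥ 2 (or has a self-loop).
The vertices on cycles are {B, C, E, G, I, J, K, L} — 8 in total.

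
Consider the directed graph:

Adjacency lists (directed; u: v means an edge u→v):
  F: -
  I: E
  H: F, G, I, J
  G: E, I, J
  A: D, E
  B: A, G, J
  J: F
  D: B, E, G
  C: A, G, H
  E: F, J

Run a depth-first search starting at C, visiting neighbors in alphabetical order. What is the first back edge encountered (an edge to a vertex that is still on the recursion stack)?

B→A

DFS from C (visiting neighbors in alphabetical order); mark gray on enter, black on exit:
C gray
  A gray
    D gray
      B gray
        B→A: A is gray → back edge
First back edge: B → A.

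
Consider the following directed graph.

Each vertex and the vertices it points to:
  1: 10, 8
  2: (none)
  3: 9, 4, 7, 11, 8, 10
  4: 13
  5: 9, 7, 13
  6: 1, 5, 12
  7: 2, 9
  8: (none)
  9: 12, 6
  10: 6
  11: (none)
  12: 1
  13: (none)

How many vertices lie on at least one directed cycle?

7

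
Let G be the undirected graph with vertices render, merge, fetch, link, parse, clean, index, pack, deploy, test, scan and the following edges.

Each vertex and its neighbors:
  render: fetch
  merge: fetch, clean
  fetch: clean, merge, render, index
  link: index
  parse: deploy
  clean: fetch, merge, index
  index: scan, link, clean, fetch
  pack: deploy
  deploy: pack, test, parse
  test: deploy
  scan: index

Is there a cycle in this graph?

DFS, tracking each vertex's parent; an edge to a visited non-parent vertex closes a cycle.
Start from parse:
visit parse (parent –)
  visit deploy (parent parse)
    visit pack (parent deploy)
      pack–deploy: parent, skip
    visit test (parent deploy)
      test–deploy: parent, skip
    deploy–parse: parent, skip
visit render (parent –)
  visit fetch (parent render)
    visit clean (parent fetch)
      clean–fetch: parent, skip
      visit merge (parent clean)
        merge–fetch: fetch visited and ≠ parent → cycle
Cycle: fetch – clean – merge – fetch.

Yes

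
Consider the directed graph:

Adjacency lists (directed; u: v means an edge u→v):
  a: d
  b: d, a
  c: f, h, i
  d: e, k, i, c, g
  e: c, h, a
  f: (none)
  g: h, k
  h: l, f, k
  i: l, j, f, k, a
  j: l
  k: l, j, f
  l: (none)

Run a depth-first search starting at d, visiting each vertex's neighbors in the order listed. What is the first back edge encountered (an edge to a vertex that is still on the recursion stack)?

DFS from d (visiting each vertex's neighbors in the order listed); mark gray on enter, black on exit:
d gray
  e gray
    c gray
      f gray
      f black
      h gray
        l gray
        l black
        h→f: f black — skip
        k gray
          k→l: l black — skip
          j gray
            j→l: l black — skip
          j black
          k→f: f black — skip
        k black
      h black
      i gray
        i→l: l black — skip
        i→j: j black — skip
        i→f: f black — skip
        i→k: k black — skip
        a gray
          a→d: d is gray → back edge
First back edge: a → d.

a->d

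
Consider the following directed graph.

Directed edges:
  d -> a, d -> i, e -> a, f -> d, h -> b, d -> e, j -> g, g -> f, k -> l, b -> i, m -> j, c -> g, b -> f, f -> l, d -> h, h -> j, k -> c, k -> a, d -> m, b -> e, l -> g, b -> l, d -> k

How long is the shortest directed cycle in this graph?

For each vertex v, BFS finds the shortest path from v back to v.
The shortest such closed walk is l → g → f → l, length 3.

3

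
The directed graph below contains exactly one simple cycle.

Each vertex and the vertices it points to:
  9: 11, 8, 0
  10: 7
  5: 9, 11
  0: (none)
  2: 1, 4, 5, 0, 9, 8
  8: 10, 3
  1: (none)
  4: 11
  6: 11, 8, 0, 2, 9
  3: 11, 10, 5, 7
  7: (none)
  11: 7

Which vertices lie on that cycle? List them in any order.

3, 5, 8, 9

DFS with gray/black marking from 9:
9 gray
  11 gray
    7 gray
    7 black
  11 black
  8 gray
    10 gray
      10→7: 7 black — skip
    10 black
    3 gray
      3→11: 11 black — skip
      3→10: 10 black — skip
      5 gray
        5→9: 9 is gray → back edge
Back edge closes the cycle 9 → 8 → 3 → 5 → 9; its vertices are {3, 5, 8, 9}.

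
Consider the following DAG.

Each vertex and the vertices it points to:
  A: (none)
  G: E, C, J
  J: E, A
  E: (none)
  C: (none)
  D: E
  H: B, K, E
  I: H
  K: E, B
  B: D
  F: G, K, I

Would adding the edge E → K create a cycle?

Yes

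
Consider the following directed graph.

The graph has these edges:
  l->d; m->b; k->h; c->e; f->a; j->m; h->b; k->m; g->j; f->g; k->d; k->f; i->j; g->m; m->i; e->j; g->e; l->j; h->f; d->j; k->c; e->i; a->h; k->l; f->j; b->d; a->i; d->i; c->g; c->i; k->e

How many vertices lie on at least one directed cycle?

A vertex is on a directed cycle iff it belongs to a strongly connected component of size ≥ 2 (or has a self-loop).
The vertices on cycles are {a, b, d, f, h, i, j, m} — 8 in total.

8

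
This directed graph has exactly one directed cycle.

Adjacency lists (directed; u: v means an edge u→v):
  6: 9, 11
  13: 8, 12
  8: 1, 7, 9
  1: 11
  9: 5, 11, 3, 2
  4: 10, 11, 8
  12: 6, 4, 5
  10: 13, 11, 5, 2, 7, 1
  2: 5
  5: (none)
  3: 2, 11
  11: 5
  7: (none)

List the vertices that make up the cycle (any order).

DFS with gray/black marking from 12:
12 gray
  6 gray
    9 gray
      5 gray
      5 black
      11 gray
        11→5: 5 black — skip
      11 black
      3 gray
        2 gray
          2→5: 5 black — skip
        2 black
        3→11: 11 black — skip
      3 black
      9→2: 2 black — skip
    9 black
    6→11: 11 black — skip
  6 black
  4 gray
    10 gray
      13 gray
        8 gray
          1 gray
            1→11: 11 black — skip
          1 black
          7 gray
          7 black
          8→9: 9 black — skip
        8 black
        13→12: 12 is gray → back edge
Back edge closes the cycle 12 → 4 → 10 → 13 → 12; its vertices are {4, 10, 12, 13}.

4, 10, 12, 13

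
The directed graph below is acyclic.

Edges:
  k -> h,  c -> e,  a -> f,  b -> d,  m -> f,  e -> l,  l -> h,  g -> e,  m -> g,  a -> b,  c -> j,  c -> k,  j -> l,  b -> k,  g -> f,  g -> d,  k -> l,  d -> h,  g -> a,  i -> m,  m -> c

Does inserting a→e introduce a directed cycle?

No

Adding a→e creates a cycle iff e can already reach a.
Explore from e: no path reaches a. The graph stays acyclic.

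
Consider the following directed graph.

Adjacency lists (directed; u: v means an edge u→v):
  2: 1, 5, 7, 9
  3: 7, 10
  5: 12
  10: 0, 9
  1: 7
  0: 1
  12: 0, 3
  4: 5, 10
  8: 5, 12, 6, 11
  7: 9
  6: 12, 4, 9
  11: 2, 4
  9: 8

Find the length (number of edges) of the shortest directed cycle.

For each vertex v, BFS finds the shortest path from v back to v.
The shortest such closed walk is 8 → 6 → 9 → 8, length 3.

3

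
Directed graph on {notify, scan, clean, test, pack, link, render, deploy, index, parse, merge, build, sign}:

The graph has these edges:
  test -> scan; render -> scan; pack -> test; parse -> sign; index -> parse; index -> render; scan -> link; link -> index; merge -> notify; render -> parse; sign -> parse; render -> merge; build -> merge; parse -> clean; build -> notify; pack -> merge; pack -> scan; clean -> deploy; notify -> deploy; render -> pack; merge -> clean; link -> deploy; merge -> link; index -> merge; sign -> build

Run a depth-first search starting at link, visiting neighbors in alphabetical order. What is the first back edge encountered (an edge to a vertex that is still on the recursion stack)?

merge->link

DFS from link (visiting neighbors in alphabetical order); mark gray on enter, black on exit:
link gray
  deploy gray
  deploy black
  index gray
    merge gray
      clean gray
        clean→deploy: deploy black — skip
      clean black
      merge→link: link is gray → back edge
First back edge: merge → link.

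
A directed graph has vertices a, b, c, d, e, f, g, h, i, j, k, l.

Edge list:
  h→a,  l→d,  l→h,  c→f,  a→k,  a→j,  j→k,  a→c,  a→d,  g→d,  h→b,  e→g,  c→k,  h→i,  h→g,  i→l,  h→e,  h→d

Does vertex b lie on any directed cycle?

No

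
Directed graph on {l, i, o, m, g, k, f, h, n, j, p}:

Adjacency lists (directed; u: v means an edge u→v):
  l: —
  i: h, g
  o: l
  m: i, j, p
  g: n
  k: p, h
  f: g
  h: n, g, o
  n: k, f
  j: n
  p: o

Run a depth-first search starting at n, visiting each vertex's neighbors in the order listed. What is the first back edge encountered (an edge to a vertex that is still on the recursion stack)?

h→n

DFS from n (visiting each vertex's neighbors in the order listed); mark gray on enter, black on exit:
n gray
  k gray
    p gray
      o gray
        l gray
        l black
      o black
    p black
    h gray
      h→n: n is gray → back edge
First back edge: h → n.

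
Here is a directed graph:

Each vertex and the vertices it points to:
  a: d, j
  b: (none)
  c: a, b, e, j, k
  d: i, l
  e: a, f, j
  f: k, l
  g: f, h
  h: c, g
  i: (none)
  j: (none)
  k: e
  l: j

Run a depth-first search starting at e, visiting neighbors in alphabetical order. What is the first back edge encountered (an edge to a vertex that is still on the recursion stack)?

k→e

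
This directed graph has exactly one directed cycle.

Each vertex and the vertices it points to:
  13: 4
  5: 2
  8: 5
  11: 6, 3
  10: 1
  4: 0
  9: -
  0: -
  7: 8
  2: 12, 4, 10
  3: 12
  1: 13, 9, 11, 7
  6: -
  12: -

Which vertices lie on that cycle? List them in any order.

1, 2, 5, 7, 8, 10

DFS with gray/black marking from 1:
1 gray
  13 gray
    4 gray
      0 gray
      0 black
    4 black
  13 black
  9 gray
  9 black
  11 gray
    6 gray
    6 black
    3 gray
      12 gray
      12 black
    3 black
  11 black
  7 gray
    8 gray
      5 gray
        2 gray
          2→12: 12 black — skip
          2→4: 4 black — skip
          10 gray
            10→1: 1 is gray → back edge
Back edge closes the cycle 1 → 7 → 8 → 5 → 2 → 10 → 1; its vertices are {1, 2, 5, 7, 8, 10}.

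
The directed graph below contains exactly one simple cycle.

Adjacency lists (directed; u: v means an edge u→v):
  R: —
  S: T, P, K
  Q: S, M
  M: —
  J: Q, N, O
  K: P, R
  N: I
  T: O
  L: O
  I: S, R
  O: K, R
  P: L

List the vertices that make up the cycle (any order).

K, L, O, P

DFS with gray/black marking from P:
P gray
  L gray
    O gray
      K gray
        K→P: P is gray → back edge
Back edge closes the cycle P → L → O → K → P; its vertices are {K, L, O, P}.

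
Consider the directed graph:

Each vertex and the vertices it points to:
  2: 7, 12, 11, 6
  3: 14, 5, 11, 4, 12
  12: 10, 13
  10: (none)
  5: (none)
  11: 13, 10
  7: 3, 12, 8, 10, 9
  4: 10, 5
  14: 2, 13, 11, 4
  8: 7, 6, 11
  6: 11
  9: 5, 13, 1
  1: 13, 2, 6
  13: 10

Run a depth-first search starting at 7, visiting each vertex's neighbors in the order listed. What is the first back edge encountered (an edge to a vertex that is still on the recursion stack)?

2->7

DFS from 7 (visiting each vertex's neighbors in the order listed); mark gray on enter, black on exit:
7 gray
  3 gray
    14 gray
      2 gray
        2→7: 7 is gray → back edge
First back edge: 2 → 7.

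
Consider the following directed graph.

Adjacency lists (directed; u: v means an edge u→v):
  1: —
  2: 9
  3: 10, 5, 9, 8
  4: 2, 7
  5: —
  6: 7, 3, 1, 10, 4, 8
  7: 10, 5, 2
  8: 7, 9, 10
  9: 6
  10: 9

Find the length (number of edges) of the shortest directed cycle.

For each vertex v, BFS finds the shortest path from v back to v.
The shortest such closed walk is 6 → 3 → 9 → 6, length 3.

3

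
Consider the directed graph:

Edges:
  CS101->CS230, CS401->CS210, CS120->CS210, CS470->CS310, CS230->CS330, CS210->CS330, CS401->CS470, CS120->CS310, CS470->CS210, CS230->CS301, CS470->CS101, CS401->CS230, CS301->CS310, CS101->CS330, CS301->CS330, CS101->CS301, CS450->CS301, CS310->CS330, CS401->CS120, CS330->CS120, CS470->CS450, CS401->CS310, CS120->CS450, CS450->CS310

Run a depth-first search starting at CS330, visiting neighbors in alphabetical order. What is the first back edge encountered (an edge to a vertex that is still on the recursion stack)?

DFS from CS330 (visiting neighbors in alphabetical order); mark gray on enter, black on exit:
CS330 gray
  CS120 gray
    CS210 gray
      CS210→CS330: CS330 is gray → back edge
First back edge: CS210 → CS330.

CS210->CS330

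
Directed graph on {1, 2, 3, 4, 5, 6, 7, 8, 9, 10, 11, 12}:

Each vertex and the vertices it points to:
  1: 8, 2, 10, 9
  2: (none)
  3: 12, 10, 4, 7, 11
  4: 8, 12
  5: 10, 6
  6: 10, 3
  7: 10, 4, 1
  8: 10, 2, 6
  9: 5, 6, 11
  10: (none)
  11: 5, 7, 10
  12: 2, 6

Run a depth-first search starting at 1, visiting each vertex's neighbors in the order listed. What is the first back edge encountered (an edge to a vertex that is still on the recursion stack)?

DFS from 1 (visiting each vertex's neighbors in the order listed); mark gray on enter, black on exit:
1 gray
  8 gray
    10 gray
    10 black
    2 gray
    2 black
    6 gray
      6→10: 10 black — skip
      3 gray
        12 gray
          12→2: 2 black — skip
          12→6: 6 is gray → back edge
First back edge: 12 → 6.

12→6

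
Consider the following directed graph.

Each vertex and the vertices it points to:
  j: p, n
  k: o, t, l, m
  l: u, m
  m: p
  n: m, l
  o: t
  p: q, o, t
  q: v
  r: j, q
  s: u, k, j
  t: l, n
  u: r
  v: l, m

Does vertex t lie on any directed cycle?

t is on a cycle iff t can reach itself via ≥1 edge.
t → l → m → p → t — yes.

Yes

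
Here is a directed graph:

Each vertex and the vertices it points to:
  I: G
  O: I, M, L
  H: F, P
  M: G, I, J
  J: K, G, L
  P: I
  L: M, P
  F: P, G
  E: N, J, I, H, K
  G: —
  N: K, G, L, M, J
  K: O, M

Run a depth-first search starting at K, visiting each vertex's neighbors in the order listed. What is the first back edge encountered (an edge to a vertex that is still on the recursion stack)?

J→K

DFS from K (visiting each vertex's neighbors in the order listed); mark gray on enter, black on exit:
K gray
  O gray
    I gray
      G gray
      G black
    I black
    M gray
      M→G: G black — skip
      M→I: I black — skip
      J gray
        J→K: K is gray → back edge
First back edge: J → K.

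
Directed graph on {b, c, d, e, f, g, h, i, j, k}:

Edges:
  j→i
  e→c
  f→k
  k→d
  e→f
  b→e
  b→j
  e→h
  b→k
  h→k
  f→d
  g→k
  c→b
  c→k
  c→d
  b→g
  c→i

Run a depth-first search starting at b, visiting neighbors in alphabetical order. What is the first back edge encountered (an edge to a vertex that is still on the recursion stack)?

c->b

DFS from b (visiting neighbors in alphabetical order); mark gray on enter, black on exit:
b gray
  e gray
    c gray
      c→b: b is gray → back edge
First back edge: c → b.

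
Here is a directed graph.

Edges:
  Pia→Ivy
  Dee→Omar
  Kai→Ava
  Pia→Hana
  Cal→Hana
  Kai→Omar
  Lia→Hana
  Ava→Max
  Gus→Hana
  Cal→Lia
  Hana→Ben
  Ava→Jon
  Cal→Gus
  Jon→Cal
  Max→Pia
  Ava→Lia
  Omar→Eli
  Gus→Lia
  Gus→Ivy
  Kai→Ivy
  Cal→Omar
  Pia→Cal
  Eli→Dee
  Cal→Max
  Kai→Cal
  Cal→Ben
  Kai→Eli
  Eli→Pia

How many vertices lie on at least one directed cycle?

A vertex is on a directed cycle iff it belongs to a strongly connected component of size ≥ 2 (or has a self-loop).
The vertices on cycles are {Cal, Dee, Eli, Max, Pia, Omar} — 6 in total.

6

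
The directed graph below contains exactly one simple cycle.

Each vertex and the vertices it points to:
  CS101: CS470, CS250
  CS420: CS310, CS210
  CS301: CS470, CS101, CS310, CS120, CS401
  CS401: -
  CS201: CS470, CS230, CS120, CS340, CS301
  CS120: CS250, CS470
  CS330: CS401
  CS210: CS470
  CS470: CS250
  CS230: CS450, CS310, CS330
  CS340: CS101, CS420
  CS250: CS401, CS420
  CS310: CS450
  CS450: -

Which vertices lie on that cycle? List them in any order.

CS210, CS250, CS420, CS470

DFS with gray/black marking from CS420:
CS420 gray
  CS310 gray
    CS450 gray
    CS450 black
  CS310 black
  CS210 gray
    CS470 gray
      CS250 gray
        CS401 gray
        CS401 black
        CS250→CS420: CS420 is gray → back edge
Back edge closes the cycle CS420 → CS210 → CS470 → CS250 → CS420; its vertices are {CS210, CS250, CS420, CS470}.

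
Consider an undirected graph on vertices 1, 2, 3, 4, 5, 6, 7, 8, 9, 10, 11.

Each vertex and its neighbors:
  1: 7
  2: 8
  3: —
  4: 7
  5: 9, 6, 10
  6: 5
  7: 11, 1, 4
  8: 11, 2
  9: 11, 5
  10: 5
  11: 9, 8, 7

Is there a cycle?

DFS, tracking each vertex's parent; an edge to a visited non-parent vertex closes a cycle.
Start from 9:
visit 9 (parent –)
  visit 11 (parent 9)
    11–9: parent, skip
    visit 8 (parent 11)
      8–11: parent, skip
      visit 2 (parent 8)
        2–8: parent, skip
    visit 7 (parent 11)
      7–11: parent, skip
      visit 1 (parent 7)
        1–7: parent, skip
      visit 4 (parent 7)
        4–7: parent, skip
  visit 5 (parent 9)
    5–9: parent, skip
    visit 6 (parent 5)
      6–5: parent, skip
    visit 10 (parent 5)
      10–5: parent, skip
visit 3 (parent –)
No non-parent visited neighbor found — the graph is a forest.

No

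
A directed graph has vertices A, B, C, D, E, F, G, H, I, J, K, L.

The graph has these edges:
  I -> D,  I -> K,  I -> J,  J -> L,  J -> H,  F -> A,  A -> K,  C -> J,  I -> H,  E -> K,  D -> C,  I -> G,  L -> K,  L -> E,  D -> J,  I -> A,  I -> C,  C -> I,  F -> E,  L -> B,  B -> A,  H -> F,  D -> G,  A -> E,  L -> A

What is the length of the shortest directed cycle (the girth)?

2

For each vertex v, BFS finds the shortest path from v back to v.
The shortest such closed walk is C → I → C, length 2.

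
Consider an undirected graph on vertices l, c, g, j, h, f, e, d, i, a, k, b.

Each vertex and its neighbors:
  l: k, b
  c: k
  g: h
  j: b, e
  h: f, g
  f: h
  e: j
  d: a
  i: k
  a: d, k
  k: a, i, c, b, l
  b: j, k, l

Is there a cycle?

DFS, tracking each vertex's parent; an edge to a visited non-parent vertex closes a cycle.
Start from d:
visit d (parent –)
  visit a (parent d)
    a–d: parent, skip
    visit k (parent a)
      k–a: parent, skip
      visit i (parent k)
        i–k: parent, skip
      visit c (parent k)
        c–k: parent, skip
      visit b (parent k)
        visit j (parent b)
          j–b: parent, skip
          visit e (parent j)
            e–j: parent, skip
        b–k: parent, skip
        visit l (parent b)
          l–k: k visited and ≠ parent → cycle
Cycle: k – b – l – k.

Yes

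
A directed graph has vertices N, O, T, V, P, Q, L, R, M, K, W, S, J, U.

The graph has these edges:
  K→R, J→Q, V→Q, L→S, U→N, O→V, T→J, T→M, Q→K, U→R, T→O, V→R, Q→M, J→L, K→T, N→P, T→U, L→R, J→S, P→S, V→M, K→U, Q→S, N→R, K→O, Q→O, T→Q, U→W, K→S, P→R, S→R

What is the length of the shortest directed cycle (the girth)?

For each vertex v, BFS finds the shortest path from v back to v.
The shortest such closed walk is T → Q → K → T, length 3.

3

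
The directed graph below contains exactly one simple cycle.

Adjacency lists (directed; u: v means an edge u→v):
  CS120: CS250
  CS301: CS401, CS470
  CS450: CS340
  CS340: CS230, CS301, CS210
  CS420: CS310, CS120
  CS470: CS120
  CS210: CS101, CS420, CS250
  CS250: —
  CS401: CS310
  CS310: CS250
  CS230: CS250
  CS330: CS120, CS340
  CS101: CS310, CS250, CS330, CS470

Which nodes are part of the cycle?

DFS with gray/black marking from CS340:
CS340 gray
  CS230 gray
    CS250 gray
    CS250 black
  CS230 black
  CS301 gray
    CS401 gray
      CS310 gray
        CS310→CS250: CS250 black — skip
      CS310 black
    CS401 black
    CS470 gray
      CS120 gray
        CS120→CS250: CS250 black — skip
      CS120 black
    CS470 black
  CS301 black
  CS210 gray
    CS101 gray
      CS101→CS310: CS310 black — skip
      CS101→CS250: CS250 black — skip
      CS330 gray
        CS330→CS120: CS120 black — skip
        CS330→CS340: CS340 is gray → back edge
Back edge closes the cycle CS340 → CS210 → CS101 → CS330 → CS340; its vertices are {CS101, CS210, CS330, CS340}.

CS101, CS210, CS330, CS340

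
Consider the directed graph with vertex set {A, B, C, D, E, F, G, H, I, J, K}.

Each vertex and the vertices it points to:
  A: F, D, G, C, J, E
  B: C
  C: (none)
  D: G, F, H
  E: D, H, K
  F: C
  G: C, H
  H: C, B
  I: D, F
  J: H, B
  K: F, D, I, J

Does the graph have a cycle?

No

DFS with white/gray/black marking, starting from J:
J gray
  H gray
    C gray
    C black
    B gray
      B→C: C black — skip
    B black
  H black
  J→B: B black — skip
J black
A gray
  F gray
    F→C: C black — skip
  F black
  D gray
    G gray
      G→C: C black — skip
      G→H: H black — skip
    G black
    D→F: F black — skip
    D→H: H black — skip
  D black
  A→G: G black — skip
  A→C: C black — skip
  A→J: J black — skip
  E gray
    E→D: D black — skip
    E→H: H black — skip
    K gray
      K→F: F black — skip
      K→D: D black — skip
      I gray
        I→D: D black — skip
        I→F: F black — skip
      I black
      K→J: J black — skip
    K black
  E black
A black
Every edge goes to a white or black vertex — no back edge, so the graph is acyclic.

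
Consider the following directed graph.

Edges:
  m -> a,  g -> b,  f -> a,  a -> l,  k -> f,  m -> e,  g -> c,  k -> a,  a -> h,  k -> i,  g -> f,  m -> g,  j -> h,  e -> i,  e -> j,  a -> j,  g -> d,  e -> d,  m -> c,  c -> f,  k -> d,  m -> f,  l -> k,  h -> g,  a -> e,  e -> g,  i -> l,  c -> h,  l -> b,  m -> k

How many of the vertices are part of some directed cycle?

10

A vertex is on a directed cycle iff it belongs to a strongly connected component of size ≥ 2 (or has a self-loop).
The vertices on cycles are {a, c, e, f, g, h, i, j, k, l} — 10 in total.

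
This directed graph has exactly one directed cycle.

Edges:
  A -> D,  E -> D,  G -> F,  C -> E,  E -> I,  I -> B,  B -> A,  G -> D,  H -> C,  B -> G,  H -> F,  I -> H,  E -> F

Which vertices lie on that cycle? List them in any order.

C, E, H, I

DFS with gray/black marking from I:
I gray
  B gray
    G gray
      F gray
      F black
      D gray
      D black
    G black
    A gray
      A→D: D black — skip
    A black
  B black
  H gray
    H→F: F black — skip
    C gray
      E gray
        E→F: F black — skip
        E→I: I is gray → back edge
Back edge closes the cycle I → H → C → E → I; its vertices are {C, E, H, I}.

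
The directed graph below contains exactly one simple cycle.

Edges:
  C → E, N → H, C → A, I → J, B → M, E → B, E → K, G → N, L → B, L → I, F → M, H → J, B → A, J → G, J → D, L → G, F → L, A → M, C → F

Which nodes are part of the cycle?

G, H, J, N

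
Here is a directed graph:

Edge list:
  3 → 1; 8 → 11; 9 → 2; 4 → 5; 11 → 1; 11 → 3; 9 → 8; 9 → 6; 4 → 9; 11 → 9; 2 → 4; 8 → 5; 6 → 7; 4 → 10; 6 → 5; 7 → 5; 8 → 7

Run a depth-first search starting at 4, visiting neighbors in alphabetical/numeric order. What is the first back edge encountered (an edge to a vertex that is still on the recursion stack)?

2→4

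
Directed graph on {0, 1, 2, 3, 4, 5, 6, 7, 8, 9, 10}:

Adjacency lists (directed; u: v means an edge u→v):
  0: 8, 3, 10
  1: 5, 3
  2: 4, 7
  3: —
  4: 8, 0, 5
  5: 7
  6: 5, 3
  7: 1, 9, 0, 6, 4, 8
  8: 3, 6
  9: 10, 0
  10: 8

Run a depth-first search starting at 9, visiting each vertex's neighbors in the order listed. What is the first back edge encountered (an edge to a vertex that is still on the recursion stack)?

1->5

DFS from 9 (visiting each vertex's neighbors in the order listed); mark gray on enter, black on exit:
9 gray
  10 gray
    8 gray
      3 gray
      3 black
      6 gray
        5 gray
          7 gray
            1 gray
              1→5: 5 is gray → back edge
First back edge: 1 → 5.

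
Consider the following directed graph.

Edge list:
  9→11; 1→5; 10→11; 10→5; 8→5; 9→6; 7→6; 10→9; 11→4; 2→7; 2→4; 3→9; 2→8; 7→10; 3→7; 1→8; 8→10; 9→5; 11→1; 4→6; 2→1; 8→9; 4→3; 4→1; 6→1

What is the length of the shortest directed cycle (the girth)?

4

For each vertex v, BFS finds the shortest path from v back to v.
The shortest such closed walk is 4 → 3 → 9 → 11 → 4, length 4.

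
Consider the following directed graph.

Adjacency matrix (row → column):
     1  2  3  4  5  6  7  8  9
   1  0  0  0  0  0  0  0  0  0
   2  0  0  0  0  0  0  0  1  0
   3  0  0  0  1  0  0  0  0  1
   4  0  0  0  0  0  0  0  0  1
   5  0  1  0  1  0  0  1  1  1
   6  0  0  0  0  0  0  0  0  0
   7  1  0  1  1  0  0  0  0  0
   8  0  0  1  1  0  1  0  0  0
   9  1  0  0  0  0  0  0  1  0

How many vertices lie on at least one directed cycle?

A vertex is on a directed cycle iff it belongs to a strongly connected component of size ≥ 2 (or has a self-loop).
The vertices on cycles are {3, 4, 8, 9} — 4 in total.

4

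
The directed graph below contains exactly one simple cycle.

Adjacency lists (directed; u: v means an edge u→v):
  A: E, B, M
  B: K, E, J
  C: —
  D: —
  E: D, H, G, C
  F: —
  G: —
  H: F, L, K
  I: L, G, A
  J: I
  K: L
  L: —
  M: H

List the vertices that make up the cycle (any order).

A, B, I, J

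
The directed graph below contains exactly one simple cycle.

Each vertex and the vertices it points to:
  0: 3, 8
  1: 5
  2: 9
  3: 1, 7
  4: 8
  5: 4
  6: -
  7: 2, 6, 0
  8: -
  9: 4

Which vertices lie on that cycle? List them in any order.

DFS with gray/black marking from 3:
3 gray
  1 gray
    5 gray
      4 gray
        8 gray
        8 black
      4 black
    5 black
  1 black
  7 gray
    2 gray
      9 gray
        9→4: 4 black — skip
      9 black
    2 black
    6 gray
    6 black
    0 gray
      0→3: 3 is gray → back edge
Back edge closes the cycle 3 → 7 → 0 → 3; its vertices are {0, 3, 7}.

0, 3, 7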